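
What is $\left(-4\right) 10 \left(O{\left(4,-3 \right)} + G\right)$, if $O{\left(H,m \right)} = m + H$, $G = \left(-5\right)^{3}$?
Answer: $4960$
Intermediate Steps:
$G = -125$
$O{\left(H,m \right)} = H + m$
$\left(-4\right) 10 \left(O{\left(4,-3 \right)} + G\right) = \left(-4\right) 10 \left(\left(4 - 3\right) - 125\right) = - 40 \left(1 - 125\right) = \left(-40\right) \left(-124\right) = 4960$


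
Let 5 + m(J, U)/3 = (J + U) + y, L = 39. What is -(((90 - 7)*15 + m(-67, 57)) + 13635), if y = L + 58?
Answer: -15126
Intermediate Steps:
y = 97 (y = 39 + 58 = 97)
m(J, U) = 276 + 3*J + 3*U (m(J, U) = -15 + 3*((J + U) + 97) = -15 + 3*(97 + J + U) = -15 + (291 + 3*J + 3*U) = 276 + 3*J + 3*U)
-(((90 - 7)*15 + m(-67, 57)) + 13635) = -(((90 - 7)*15 + (276 + 3*(-67) + 3*57)) + 13635) = -((83*15 + (276 - 201 + 171)) + 13635) = -((1245 + 246) + 13635) = -(1491 + 13635) = -1*15126 = -15126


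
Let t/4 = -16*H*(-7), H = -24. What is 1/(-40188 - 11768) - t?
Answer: 558630911/51956 ≈ 10752.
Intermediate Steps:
t = -10752 (t = 4*(-16*(-24)*(-7)) = 4*(384*(-7)) = 4*(-2688) = -10752)
1/(-40188 - 11768) - t = 1/(-40188 - 11768) - 1*(-10752) = 1/(-51956) + 10752 = -1/51956 + 10752 = 558630911/51956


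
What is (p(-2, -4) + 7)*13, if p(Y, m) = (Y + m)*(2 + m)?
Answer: 247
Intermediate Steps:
p(Y, m) = (2 + m)*(Y + m)
(p(-2, -4) + 7)*13 = (((-4)**2 + 2*(-2) + 2*(-4) - 2*(-4)) + 7)*13 = ((16 - 4 - 8 + 8) + 7)*13 = (12 + 7)*13 = 19*13 = 247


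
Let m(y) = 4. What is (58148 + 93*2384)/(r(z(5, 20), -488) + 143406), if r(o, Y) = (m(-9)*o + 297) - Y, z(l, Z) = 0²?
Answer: 279860/144191 ≈ 1.9409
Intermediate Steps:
z(l, Z) = 0
r(o, Y) = 297 - Y + 4*o (r(o, Y) = (4*o + 297) - Y = (297 + 4*o) - Y = 297 - Y + 4*o)
(58148 + 93*2384)/(r(z(5, 20), -488) + 143406) = (58148 + 93*2384)/((297 - 1*(-488) + 4*0) + 143406) = (58148 + 221712)/((297 + 488 + 0) + 143406) = 279860/(785 + 143406) = 279860/144191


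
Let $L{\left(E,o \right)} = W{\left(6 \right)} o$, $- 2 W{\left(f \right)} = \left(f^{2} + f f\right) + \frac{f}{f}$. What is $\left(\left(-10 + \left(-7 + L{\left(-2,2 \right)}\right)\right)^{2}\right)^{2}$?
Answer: $65610000$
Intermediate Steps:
$W{\left(f \right)} = - \frac{1}{2} - f^{2}$ ($W{\left(f \right)} = - \frac{\left(f^{2} + f f\right) + \frac{f}{f}}{2} = - \frac{\left(f^{2} + f^{2}\right) + 1}{2} = - \frac{2 f^{2} + 1}{2} = - \frac{1 + 2 f^{2}}{2} = - \frac{1}{2} - f^{2}$)
$L{\left(E,o \right)} = - \frac{73 o}{2}$ ($L{\left(E,o \right)} = \left(- \frac{1}{2} - 6^{2}\right) o = \left(- \frac{1}{2} - 36\right) o = - \frac{73 o}{2}$)
$\left(\left(-10 + \left(-7 + L{\left(-2,2 \right)}\right)\right)^{2}\right)^{2} = \left(\left(-10 - 80\right)^{2}\right)^{2} = \left(\left(-90\right)^{2}\right)^{2} = 8100^{2} = 65610000$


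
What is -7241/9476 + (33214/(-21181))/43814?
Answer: -3360069469179/4396979294492 ≈ -0.76418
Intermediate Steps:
-7241/9476 + (33214/(-21181))/43814 = -7241*1/9476 + (33214*(-1/21181))*(1/43814) = -7241/9476 - 33214/21181*1/43814 = -7241/9476 - 16607/464012167 = -3360069469179/4396979294492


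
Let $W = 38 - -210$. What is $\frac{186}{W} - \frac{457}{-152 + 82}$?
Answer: $\frac{1019}{140} \approx 7.2786$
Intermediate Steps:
$W = 248$ ($W = 38 + 210 = 248$)
$\frac{186}{W} - \frac{457}{-152 + 82} = \frac{186}{248} - \frac{457}{-152 + 82} = 186 \cdot \frac{1}{248} - \frac{457}{-70} = \frac{3}{4} - - \frac{457}{70} = \frac{3}{4} + \frac{457}{70} = \frac{1019}{140}$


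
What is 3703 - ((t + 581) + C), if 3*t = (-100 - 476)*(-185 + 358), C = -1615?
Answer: 37953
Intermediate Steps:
t = -33216 (t = ((-100 - 476)*(-185 + 358))/3 = (-576*173)/3 = (⅓)*(-99648) = -33216)
3703 - ((t + 581) + C) = 3703 - ((-33216 + 581) - 1615) = 3703 - (-32635 - 1615) = 3703 - 1*(-34250) = 3703 + 34250 = 37953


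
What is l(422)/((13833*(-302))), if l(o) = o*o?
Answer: -89042/2088783 ≈ -0.042629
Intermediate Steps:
l(o) = o²
l(422)/((13833*(-302))) = 422²/((13833*(-302))) = 178084/(-4177566) = 178084*(-1/4177566) = -89042/2088783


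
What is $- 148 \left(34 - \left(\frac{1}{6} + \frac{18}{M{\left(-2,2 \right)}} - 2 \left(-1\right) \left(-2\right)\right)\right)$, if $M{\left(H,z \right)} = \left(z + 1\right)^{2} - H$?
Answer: $- \frac{176786}{33} \approx -5357.1$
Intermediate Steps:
$M{\left(H,z \right)} = \left(1 + z\right)^{2} - H$
$- 148 \left(34 - \left(\frac{1}{6} + \frac{18}{M{\left(-2,2 \right)}} - 2 \left(-1\right) \left(-2\right)\right)\right) = - 148 \left(34 - \left(\frac{1}{6} + \frac{18}{\left(1 + 2\right)^{2} - -2} - 2 \left(-1\right) \left(-2\right)\right)\right) = - 148 \left(34 - \left(- \frac{23}{6} + \frac{18}{3^{2} + 2}\right)\right) = - 148 \left(34 + \left(\left(- \frac{1}{6} - \frac{18}{9 + 2}\right) + 4\right)\right) = - 148 \left(34 + \left(\left(- \frac{1}{6} - \frac{18}{11}\right) + 4\right)\right) = - 148 \left(34 + \left(- \frac{119}{66} + 4\right)\right) = - 148 \left(34 + \frac{145}{66}\right) = \left(-148\right) \frac{2389}{66} = - \frac{176786}{33}$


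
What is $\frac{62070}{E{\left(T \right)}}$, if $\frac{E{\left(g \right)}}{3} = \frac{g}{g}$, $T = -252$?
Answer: $20690$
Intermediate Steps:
$E{\left(g \right)} = 3$ ($E{\left(g \right)} = 3 \frac{g}{g} = 3 \cdot 1 = 3$)
$\frac{62070}{E{\left(T \right)}} = \frac{62070}{3} = 62070 \cdot \frac{1}{3} = 20690$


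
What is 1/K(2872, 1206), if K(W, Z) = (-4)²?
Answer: 1/16 ≈ 0.062500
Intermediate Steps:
K(W, Z) = 16
1/K(2872, 1206) = 1/16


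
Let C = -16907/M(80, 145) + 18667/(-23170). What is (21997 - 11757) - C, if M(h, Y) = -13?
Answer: 2692897881/301210 ≈ 8940.3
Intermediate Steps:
C = 391492519/301210 (C = -16907/(-13) + 18667/(-23170) = -16907*(-1/13) + 18667*(-1/23170) = 16907/13 - 18667/23170 = 391492519/301210 ≈ 1299.7)
(21997 - 11757) - C = (21997 - 11757) - 1*391492519/301210 = 10240 - 391492519/301210 = 2692897881/301210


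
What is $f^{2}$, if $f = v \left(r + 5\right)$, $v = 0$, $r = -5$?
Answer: $0$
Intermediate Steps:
$f = 0$ ($f = 0 \left(-5 + 5\right) = 0 \cdot 0 = 0$)
$f^{2} = 0^{2} = 0$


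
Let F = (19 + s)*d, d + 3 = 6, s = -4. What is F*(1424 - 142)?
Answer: 57690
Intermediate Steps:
d = 3 (d = -3 + 6 = 3)
F = 45 (F = (19 - 4)*3 = 15*3 = 45)
F*(1424 - 142) = 45*(1424 - 142) = 45*1282 = 57690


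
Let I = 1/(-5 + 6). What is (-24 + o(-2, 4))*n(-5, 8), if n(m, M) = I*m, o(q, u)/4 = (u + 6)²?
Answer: -1880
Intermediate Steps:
I = 1 (I = 1/1 = 1)
o(q, u) = 4*(6 + u)² (o(q, u) = 4*(u + 6)² = 4*(6 + u)²)
n(m, M) = m (n(m, M) = 1*m = m)
(-24 + o(-2, 4))*n(-5, 8) = (-24 + 4*(6 + 4)²)*(-5) = (-24 + 4*10²)*(-5) = (-24 + 4*100)*(-5) = (-24 + 400)*(-5) = 376*(-5) = -1880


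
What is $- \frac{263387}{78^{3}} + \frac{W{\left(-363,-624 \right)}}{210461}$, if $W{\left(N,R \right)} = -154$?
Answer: $- \frac{55505772415}{99874688472} \approx -0.55575$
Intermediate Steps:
$- \frac{263387}{78^{3}} + \frac{W{\left(-363,-624 \right)}}{210461} = - \frac{263387}{78^{3}} - \frac{154}{210461} = - \frac{263387}{474552} - \frac{154}{210461} = - \frac{55505772415}{99874688472}$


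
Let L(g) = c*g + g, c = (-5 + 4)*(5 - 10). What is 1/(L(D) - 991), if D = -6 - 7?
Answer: -1/1069 ≈ -0.00093545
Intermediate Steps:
c = 5 (c = -1*(-5) = 5)
D = -13
L(g) = 6*g (L(g) = 5*g + g = 6*g)
1/(L(D) - 991) = 1/(6*(-13) - 991) = 1/(-78 - 991) = 1/(-1069) = -1/1069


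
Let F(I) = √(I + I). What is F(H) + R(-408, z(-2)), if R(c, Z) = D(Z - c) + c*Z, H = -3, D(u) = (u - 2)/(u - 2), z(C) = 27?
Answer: -11015 + I*√6 ≈ -11015.0 + 2.4495*I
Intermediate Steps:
D(u) = 1 (D(u) = (-2 + u)/(-2 + u) = 1)
F(I) = √2*√I (F(I) = √(2*I) = √2*√I)
R(c, Z) = 1 + Z*c (R(c, Z) = 1 + c*Z = 1 + Z*c)
F(H) + R(-408, z(-2)) = √2*√(-3) + (1 + 27*(-408)) = √2*(I*√3) + (1 - 11016) = I*√6 - 11015 = -11015 + I*√6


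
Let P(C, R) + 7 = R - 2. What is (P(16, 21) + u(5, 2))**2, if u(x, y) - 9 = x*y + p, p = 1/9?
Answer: 78400/81 ≈ 967.90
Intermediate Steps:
p = 1/9 ≈ 0.11111
P(C, R) = -9 + R (P(C, R) = -7 + (R - 2) = -7 + (-2 + R) = -9 + R)
u(x, y) = 82/9 + x*y (u(x, y) = 9 + (x*y + 1/9) = 9 + (1/9 + x*y) = 82/9 + x*y)
(P(16, 21) + u(5, 2))**2 = ((-9 + 21) + (82/9 + 5*2))**2 = (12 + (82/9 + 10))**2 = (12 + 172/9)**2 = (280/9)**2 = 78400/81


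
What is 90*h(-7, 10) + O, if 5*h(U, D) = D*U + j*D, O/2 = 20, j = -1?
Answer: -1400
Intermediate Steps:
O = 40 (O = 2*20 = 40)
h(U, D) = -D/5 + D*U/5 (h(U, D) = (D*U - D)/5 = (-D + D*U)/5 = -D/5 + D*U/5)
90*h(-7, 10) + O = 90*((⅕)*10*(-1 - 7)) + 40 = 90*((⅕)*10*(-8)) + 40 = 90*(-16) + 40 = -1440 + 40 = -1400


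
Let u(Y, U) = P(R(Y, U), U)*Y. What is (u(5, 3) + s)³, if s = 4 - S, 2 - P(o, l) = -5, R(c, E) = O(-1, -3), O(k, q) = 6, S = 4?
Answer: 42875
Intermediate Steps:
R(c, E) = 6
P(o, l) = 7 (P(o, l) = 2 - 1*(-5) = 2 + 5 = 7)
u(Y, U) = 7*Y
s = 0 (s = 4 - 1*4 = 4 - 4 = 0)
(u(5, 3) + s)³ = (7*5 + 0)³ = (35 + 0)³ = 35³ = 42875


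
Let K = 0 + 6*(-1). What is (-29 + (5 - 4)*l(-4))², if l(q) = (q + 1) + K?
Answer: 1444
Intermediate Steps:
K = -6 (K = 0 - 6 = -6)
l(q) = -5 + q (l(q) = (q + 1) - 6 = (1 + q) - 6 = -5 + q)
(-29 + (5 - 4)*l(-4))² = (-29 + (5 - 4)*(-5 - 4))² = (-29 + 1*(-9))² = (-29 - 9)² = (-38)² = 1444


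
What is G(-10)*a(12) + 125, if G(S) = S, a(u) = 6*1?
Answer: 65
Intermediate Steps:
a(u) = 6
G(-10)*a(12) + 125 = -10*6 + 125 = -60 + 125 = 65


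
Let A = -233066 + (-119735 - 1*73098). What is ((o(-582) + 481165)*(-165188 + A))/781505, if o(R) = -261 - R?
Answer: -284600115282/781505 ≈ -3.6417e+5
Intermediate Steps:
A = -425899 (A = -233066 + (-119735 - 73098) = -233066 - 192833 = -425899)
((o(-582) + 481165)*(-165188 + A))/781505 = (((-261 - 1*(-582)) + 481165)*(-165188 - 425899))/781505 = (((-261 + 582) + 481165)*(-591087))*(1/781505) = ((321 + 481165)*(-591087))*(1/781505) = (481486*(-591087))*(1/781505) = -284600115282*1/781505 = -284600115282/781505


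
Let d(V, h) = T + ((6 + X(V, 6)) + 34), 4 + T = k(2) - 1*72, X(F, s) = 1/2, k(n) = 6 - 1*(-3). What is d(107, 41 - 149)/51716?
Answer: -53/103432 ≈ -0.00051241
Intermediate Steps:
k(n) = 9 (k(n) = 6 + 3 = 9)
X(F, s) = ½
T = -67 (T = -4 + (9 - 1*72) = -4 + (9 - 72) = -4 - 63 = -67)
d(V, h) = -53/2 (d(V, h) = -67 + ((6 + ½) + 34) = -67 + (13/2 + 34) = -67 + 81/2 = -53/2)
d(107, 41 - 149)/51716 = -53/2/51716 = -53/2*1/51716 = -53/103432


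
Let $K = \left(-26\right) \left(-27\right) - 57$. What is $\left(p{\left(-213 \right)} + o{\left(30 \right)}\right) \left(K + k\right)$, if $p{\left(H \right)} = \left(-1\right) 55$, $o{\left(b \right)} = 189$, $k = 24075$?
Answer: $3312480$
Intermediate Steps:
$K = 645$ ($K = 702 - 57 = 645$)
$p{\left(H \right)} = -55$
$\left(p{\left(-213 \right)} + o{\left(30 \right)}\right) \left(K + k\right) = \left(-55 + 189\right) \left(645 + 24075\right) = 134 \cdot 24720 = 3312480$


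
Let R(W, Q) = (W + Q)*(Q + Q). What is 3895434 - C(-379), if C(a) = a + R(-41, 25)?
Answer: 3896613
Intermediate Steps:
R(W, Q) = 2*Q*(Q + W) (R(W, Q) = (Q + W)*(2*Q) = 2*Q*(Q + W))
C(a) = -800 + a (C(a) = a + 2*25*(25 - 41) = a + 2*25*(-16) = a - 800 = -800 + a)
3895434 - C(-379) = 3895434 - (-800 - 379) = 3895434 - 1*(-1179) = 3895434 + 1179 = 3896613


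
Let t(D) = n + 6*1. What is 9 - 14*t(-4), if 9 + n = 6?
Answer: -33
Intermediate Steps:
n = -3 (n = -9 + 6 = -3)
t(D) = 3 (t(D) = -3 + 6*1 = -3 + 6 = 3)
9 - 14*t(-4) = 9 - 14*3 = 9 - 42 = -33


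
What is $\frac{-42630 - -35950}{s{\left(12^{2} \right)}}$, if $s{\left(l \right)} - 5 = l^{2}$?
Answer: $- \frac{6680}{20741} \approx -0.32207$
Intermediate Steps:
$s{\left(l \right)} = 5 + l^{2}$
$\frac{-42630 - -35950}{s{\left(12^{2} \right)}} = \frac{-42630 - -35950}{5 + \left(12^{2}\right)^{2}} = \frac{-42630 + 35950}{5 + 144^{2}} = - \frac{6680}{5 + 20736} = - \frac{6680}{20741}$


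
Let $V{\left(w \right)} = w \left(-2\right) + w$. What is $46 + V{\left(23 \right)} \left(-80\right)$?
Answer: $1886$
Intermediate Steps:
$V{\left(w \right)} = - w$ ($V{\left(w \right)} = - 2 w + w = - w$)
$46 + V{\left(23 \right)} \left(-80\right) = 46 + \left(-1\right) 23 \left(-80\right) = 46 - -1840 = 46 + 1840 = 1886$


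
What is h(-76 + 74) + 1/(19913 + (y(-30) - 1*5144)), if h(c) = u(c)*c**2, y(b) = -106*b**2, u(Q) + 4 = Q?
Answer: -1935145/80631 ≈ -24.000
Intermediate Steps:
u(Q) = -4 + Q
h(c) = c**2*(-4 + c) (h(c) = (-4 + c)*c**2 = c**2*(-4 + c))
h(-76 + 74) + 1/(19913 + (y(-30) - 1*5144)) = (-76 + 74)**2*(-4 + (-76 + 74)) + 1/(19913 + (-106*(-30)**2 - 1*5144)) = (-2)**2*(-4 - 2) + 1/(19913 + (-106*900 - 5144)) = 4*(-6) + 1/(19913 + (-95400 - 5144)) = -24 + 1/(19913 - 100544) = -24 + 1/(-80631) = -24 - 1/80631 = -1935145/80631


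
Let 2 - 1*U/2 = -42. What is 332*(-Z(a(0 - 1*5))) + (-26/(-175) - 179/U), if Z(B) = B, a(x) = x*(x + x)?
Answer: -255669037/15400 ≈ -16602.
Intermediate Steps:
U = 88 (U = 4 - 2*(-42) = 4 + 84 = 88)
a(x) = 2*x**2 (a(x) = x*(2*x) = 2*x**2)
332*(-Z(a(0 - 1*5))) + (-26/(-175) - 179/U) = 332*(-2*(0 - 1*5)**2) + (-26/(-175) - 179/88) = 332*(-2*(0 - 5)**2) + (-26*(-1/175) - 179*1/88) = 332*(-2*(-5)**2) + (26/175 - 179/88) = 332*(-2*25) - 29037/15400 = 332*(-1*50) - 29037/15400 = 332*(-50) - 29037/15400 = -16600 - 29037/15400 = -255669037/15400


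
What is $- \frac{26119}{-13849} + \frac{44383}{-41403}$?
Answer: $\frac{466744790}{573390147} \approx 0.81401$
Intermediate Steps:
$- \frac{26119}{-13849} + \frac{44383}{-41403} = \left(-26119\right) \left(- \frac{1}{13849}\right) + 44383 \left(- \frac{1}{41403}\right) = \frac{26119}{13849} - \frac{44383}{41403} = \frac{466744790}{573390147}$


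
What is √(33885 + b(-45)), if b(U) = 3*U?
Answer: 75*√6 ≈ 183.71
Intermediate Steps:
√(33885 + b(-45)) = √(33885 + 3*(-45)) = √(33885 - 135) = √33750 = 75*√6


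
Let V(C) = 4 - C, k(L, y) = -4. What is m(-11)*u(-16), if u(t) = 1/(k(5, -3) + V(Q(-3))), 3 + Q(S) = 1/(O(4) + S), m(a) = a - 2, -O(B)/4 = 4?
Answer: -247/58 ≈ -4.2586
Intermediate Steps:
O(B) = -16 (O(B) = -4*4 = -16)
m(a) = -2 + a
Q(S) = -3 + 1/(-16 + S)
u(t) = 19/58 (u(t) = 1/(-4 + (4 - (49 - 3*(-3))/(-16 - 3))) = 1/(-4 + (4 - (49 + 9)/(-19))) = 1/(-4 + (4 - (-1)*58/19)) = 1/(-4 + (4 - 1*(-58/19))) = 1/(-4 + (4 + 58/19)) = 1/(-4 + 134/19) = 1/(58/19) = 19/58)
m(-11)*u(-16) = (-2 - 11)*(19/58) = -13*19/58 = -247/58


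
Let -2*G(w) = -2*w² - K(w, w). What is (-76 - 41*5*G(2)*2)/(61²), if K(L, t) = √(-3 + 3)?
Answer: -1716/3721 ≈ -0.46117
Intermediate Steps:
K(L, t) = 0 (K(L, t) = √0 = 0)
G(w) = w² (G(w) = -(-2*w² - 1*0)/2 = -(-2*w² + 0)/2 = -(-1)*w² = w²)
(-76 - 41*5*G(2)*2)/(61²) = (-76 - 41*5*2²*2)/(61²) = (-76 - 41*5*4*2)/3721 = (-76 - 820*2)*(1/3721) = (-76 - 41*40)*(1/3721) = (-76 - 1640)*(1/3721) = -1716*1/3721 = -1716/3721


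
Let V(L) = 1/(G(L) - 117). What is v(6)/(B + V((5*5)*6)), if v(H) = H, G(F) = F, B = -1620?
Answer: -198/53459 ≈ -0.0037038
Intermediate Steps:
V(L) = 1/(-117 + L) (V(L) = 1/(L - 117) = 1/(-117 + L))
v(6)/(B + V((5*5)*6)) = 6/(-1620 + 1/(-117 + (5*5)*6)) = 6/(-1620 + 1/(-117 + 25*6)) = 6/(-1620 + 1/(-117 + 150)) = 6/(-1620 + 1/33) = 6/(-53459/33) = 6*(-33/53459) = -198/53459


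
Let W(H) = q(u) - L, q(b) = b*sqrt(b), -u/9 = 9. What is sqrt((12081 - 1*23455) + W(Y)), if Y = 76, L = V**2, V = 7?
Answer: sqrt(-11423 - 729*I) ≈ 3.4087 - 106.93*I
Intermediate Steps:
u = -81 (u = -9*9 = -81)
q(b) = b**(3/2)
L = 49 (L = 7**2 = 49)
W(H) = -49 - 729*I (W(H) = (-81)**(3/2) - 1*49 = -729*I - 49 = -49 - 729*I)
sqrt((12081 - 1*23455) + W(Y)) = sqrt((12081 - 1*23455) + (-49 - 729*I)) = sqrt((12081 - 23455) + (-49 - 729*I)) = sqrt(-11374 + (-49 - 729*I)) = sqrt(-11423 - 729*I)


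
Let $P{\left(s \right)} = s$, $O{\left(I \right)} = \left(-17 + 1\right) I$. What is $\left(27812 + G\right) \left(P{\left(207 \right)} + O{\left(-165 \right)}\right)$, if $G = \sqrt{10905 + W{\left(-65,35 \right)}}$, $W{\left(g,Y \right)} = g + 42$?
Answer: $79180764 + 2847 \sqrt{10882} \approx 7.9478 \cdot 10^{7}$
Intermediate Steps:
$O{\left(I \right)} = - 16 I$
$W{\left(g,Y \right)} = 42 + g$
$G = \sqrt{10882}$ ($G = \sqrt{10905 + \left(42 - 65\right)} = \sqrt{10905 - 23} = \sqrt{10882} \approx 104.32$)
$\left(27812 + G\right) \left(P{\left(207 \right)} + O{\left(-165 \right)}\right) = \left(27812 + \sqrt{10882}\right) \left(207 - -2640\right) = \left(27812 + \sqrt{10882}\right) \left(207 + 2640\right) = \left(27812 + \sqrt{10882}\right) 2847 = 79180764 + 2847 \sqrt{10882}$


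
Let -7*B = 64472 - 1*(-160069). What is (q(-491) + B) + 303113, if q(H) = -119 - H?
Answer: 1899854/7 ≈ 2.7141e+5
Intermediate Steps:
B = -224541/7 (B = -(64472 - 1*(-160069))/7 = -(64472 + 160069)/7 = -⅐*224541 = -224541/7 ≈ -32077.)
(q(-491) + B) + 303113 = ((-119 - 1*(-491)) - 224541/7) + 303113 = ((-119 + 491) - 224541/7) + 303113 = (372 - 224541/7) + 303113 = -221937/7 + 303113 = 1899854/7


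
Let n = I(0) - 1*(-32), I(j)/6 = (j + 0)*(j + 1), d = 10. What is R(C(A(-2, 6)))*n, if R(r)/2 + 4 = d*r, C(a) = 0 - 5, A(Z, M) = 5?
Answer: -3456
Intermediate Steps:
I(j) = 6*j*(1 + j) (I(j) = 6*((j + 0)*(j + 1)) = 6*(j*(1 + j)) = 6*j*(1 + j))
C(a) = -5
R(r) = -8 + 20*r (R(r) = -8 + 2*(10*r) = -8 + 20*r)
n = 32 (n = 6*0*(1 + 0) - 1*(-32) = 6*0*1 + 32 = 0 + 32 = 32)
R(C(A(-2, 6)))*n = (-8 + 20*(-5))*32 = (-8 - 100)*32 = -108*32 = -3456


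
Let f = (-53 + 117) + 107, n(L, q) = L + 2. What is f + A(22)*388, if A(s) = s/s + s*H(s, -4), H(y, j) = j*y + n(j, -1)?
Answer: -767681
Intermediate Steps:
n(L, q) = 2 + L
f = 171 (f = 64 + 107 = 171)
H(y, j) = 2 + j + j*y (H(y, j) = j*y + (2 + j) = 2 + j + j*y)
A(s) = 1 + s*(-2 - 4*s) (A(s) = s/s + s*(2 - 4 - 4*s) = 1 + s*(-2 - 4*s))
f + A(22)*388 = 171 + (1 - 2*22*(1 + 2*22))*388 = 171 + (1 - 2*22*(1 + 44))*388 = 171 + (1 - 2*22*45)*388 = 171 + (1 - 1980)*388 = 171 - 1979*388 = 171 - 767852 = -767681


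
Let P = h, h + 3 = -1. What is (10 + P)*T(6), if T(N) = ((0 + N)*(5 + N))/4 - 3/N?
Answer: 96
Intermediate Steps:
T(N) = -3/N + N*(5 + N)/4 (T(N) = (N*(5 + N))*(1/4) - 3/N = N*(5 + N)/4 - 3/N = -3/N + N*(5 + N)/4)
h = -4 (h = -3 - 1 = -4)
P = -4
(10 + P)*T(6) = (10 - 4)*((1/4)*(-12 + 6**2*(5 + 6))/6) = 6*((1/4)*(1/6)*(-12 + 36*11)) = 6*((1/4)*(1/6)*(-12 + 396)) = 6*((1/4)*(1/6)*384) = 6*16 = 96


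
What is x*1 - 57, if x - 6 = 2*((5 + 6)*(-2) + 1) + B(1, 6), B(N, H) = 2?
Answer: -91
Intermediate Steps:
x = -34 (x = 6 + (2*((5 + 6)*(-2) + 1) + 2) = 6 + (2*(11*(-2) + 1) + 2) = 6 + (2*(-22 + 1) + 2) = 6 + (2*(-21) + 2) = 6 + (-42 + 2) = 6 - 40 = -34)
x*1 - 57 = -34*1 - 57 = -34 - 57 = -91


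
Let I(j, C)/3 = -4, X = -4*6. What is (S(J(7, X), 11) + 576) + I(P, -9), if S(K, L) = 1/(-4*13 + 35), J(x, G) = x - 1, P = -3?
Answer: 9587/17 ≈ 563.94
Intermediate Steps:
X = -24
I(j, C) = -12 (I(j, C) = 3*(-4) = -12)
J(x, G) = -1 + x
S(K, L) = -1/17 (S(K, L) = 1/(-52 + 35) = 1/(-17) = -1/17)
(S(J(7, X), 11) + 576) + I(P, -9) = (-1/17 + 576) - 12 = 9791/17 - 12 = 9587/17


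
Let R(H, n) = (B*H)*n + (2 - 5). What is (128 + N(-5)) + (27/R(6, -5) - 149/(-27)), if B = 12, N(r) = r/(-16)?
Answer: 6991727/52272 ≈ 133.76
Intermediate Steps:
N(r) = -r/16 (N(r) = r*(-1/16) = -r/16)
R(H, n) = -3 + 12*H*n (R(H, n) = (12*H)*n + (2 - 5) = 12*H*n - 3 = -3 + 12*H*n)
(128 + N(-5)) + (27/R(6, -5) - 149/(-27)) = (128 - 1/16*(-5)) + (27/(-3 + 12*6*(-5)) - 149/(-27)) = (128 + 5/16) + (27/(-3 - 360) - 149*(-1/27)) = 2053/16 + (27/(-363) + 149/27) = 2053/16 + (27*(-1/363) + 149/27) = 2053/16 + (-9/121 + 149/27) = 2053/16 + 17786/3267 = 6991727/52272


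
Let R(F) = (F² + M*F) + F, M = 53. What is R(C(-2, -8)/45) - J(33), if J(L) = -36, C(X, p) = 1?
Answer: 75331/2025 ≈ 37.201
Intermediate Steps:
R(F) = F² + 54*F (R(F) = (F² + 53*F) + F = F² + 54*F)
R(C(-2, -8)/45) - J(33) = (1/45)*(54 + 1/45) - 1*(-36) = (1*(1/45))*(54 + 1*(1/45)) + 36 = (54 + 1/45)/45 + 36 = (1/45)*(2431/45) + 36 = 2431/2025 + 36 = 75331/2025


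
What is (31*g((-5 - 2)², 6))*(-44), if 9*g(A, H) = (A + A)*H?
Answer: -267344/3 ≈ -89115.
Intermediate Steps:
g(A, H) = 2*A*H/9 (g(A, H) = ((A + A)*H)/9 = ((2*A)*H)/9 = (2*A*H)/9 = 2*A*H/9)
(31*g((-5 - 2)², 6))*(-44) = (31*((2/9)*(-5 - 2)²*6))*(-44) = (31*((2/9)*(-7)²*6))*(-44) = (31*((2/9)*49*6))*(-44) = (31*(196/3))*(-44) = (6076/3)*(-44) = -267344/3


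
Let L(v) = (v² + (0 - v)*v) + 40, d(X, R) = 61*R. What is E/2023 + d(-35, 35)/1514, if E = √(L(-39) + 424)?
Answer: 2135/1514 + 4*√29/2023 ≈ 1.4208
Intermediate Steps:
L(v) = 40 (L(v) = (v² + (-v)*v) + 40 = (v² - v²) + 40 = 0 + 40 = 40)
E = 4*√29 (E = √(40 + 424) = √464 = 4*√29 ≈ 21.541)
E/2023 + d(-35, 35)/1514 = (4*√29)/2023 + (61*35)/1514 = (4*√29)*(1/2023) + 2135*(1/1514) = 4*√29/2023 + 2135/1514 = 2135/1514 + 4*√29/2023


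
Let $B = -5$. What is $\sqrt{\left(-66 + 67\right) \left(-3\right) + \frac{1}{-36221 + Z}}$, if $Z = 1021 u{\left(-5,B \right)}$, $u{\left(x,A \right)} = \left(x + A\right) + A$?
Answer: $\frac{i \sqrt{497995589}}{12884} \approx 1.7321 i$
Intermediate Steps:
$u{\left(x,A \right)} = x + 2 A$ ($u{\left(x,A \right)} = \left(A + x\right) + A = x + 2 A$)
$Z = -15315$ ($Z = 1021 \left(-5 + 2 \left(-5\right)\right) = 1021 \left(-5 - 10\right) = 1021 \left(-15\right) = -15315$)
$\sqrt{\left(-66 + 67\right) \left(-3\right) + \frac{1}{-36221 + Z}} = \sqrt{\left(-66 + 67\right) \left(-3\right) + \frac{1}{-36221 - 15315}} = \sqrt{1 \left(-3\right) + \frac{1}{-51536}} = \sqrt{-3 - \frac{1}{51536}} = \sqrt{- \frac{154609}{51536}} = \frac{i \sqrt{497995589}}{12884}$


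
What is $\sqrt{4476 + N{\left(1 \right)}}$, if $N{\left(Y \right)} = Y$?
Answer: $11 \sqrt{37} \approx 66.91$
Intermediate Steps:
$\sqrt{4476 + N{\left(1 \right)}} = \sqrt{4476 + 1} = \sqrt{4477} = 11 \sqrt{37}$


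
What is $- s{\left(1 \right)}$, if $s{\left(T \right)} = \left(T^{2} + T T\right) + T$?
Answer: $-3$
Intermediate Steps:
$s{\left(T \right)} = T + 2 T^{2}$ ($s{\left(T \right)} = \left(T^{2} + T^{2}\right) + T = 2 T^{2} + T = T + 2 T^{2}$)
$- s{\left(1 \right)} = - 1 \left(1 + 2 \cdot 1\right) = - 1 \left(1 + 2\right) = - 1 \cdot 3 = \left(-1\right) 3 = -3$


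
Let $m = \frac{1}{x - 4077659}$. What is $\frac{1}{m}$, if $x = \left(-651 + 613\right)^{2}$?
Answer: $-4076215$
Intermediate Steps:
$x = 1444$ ($x = \left(-38\right)^{2} = 1444$)
$m = - \frac{1}{4076215}$ ($m = \frac{1}{1444 - 4077659} = \frac{1}{-4076215} = - \frac{1}{4076215} \approx -2.4533 \cdot 10^{-7}$)
$\frac{1}{m} = \frac{1}{- \frac{1}{4076215}} = -4076215$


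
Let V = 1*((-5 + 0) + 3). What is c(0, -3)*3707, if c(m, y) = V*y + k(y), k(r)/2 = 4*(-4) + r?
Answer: -118624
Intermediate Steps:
V = -2 (V = 1*(-5 + 3) = 1*(-2) = -2)
k(r) = -32 + 2*r (k(r) = 2*(4*(-4) + r) = 2*(-16 + r) = -32 + 2*r)
c(m, y) = -32 (c(m, y) = -2*y + (-32 + 2*y) = -32)
c(0, -3)*3707 = -32*3707 = -118624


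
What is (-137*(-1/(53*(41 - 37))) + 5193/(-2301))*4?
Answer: -261893/40651 ≈ -6.4425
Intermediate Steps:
(-137*(-1/(53*(41 - 37))) + 5193/(-2301))*4 = (-137/(4*(-53)) + 5193*(-1/2301))*4 = (-137/(-212) - 1731/767)*4 = (-137*(-1/212) - 1731/767)*4 = (137/212 - 1731/767)*4 = -261893/162604*4 = -261893/40651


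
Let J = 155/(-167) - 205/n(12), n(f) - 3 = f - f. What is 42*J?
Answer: -485800/167 ≈ -2909.0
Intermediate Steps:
n(f) = 3 (n(f) = 3 + (f - f) = 3 + 0 = 3)
J = -34700/501 (J = 155/(-167) - 205/3 = 155*(-1/167) - 205*⅓ = -155/167 - 205/3 = -34700/501 ≈ -69.261)
42*J = 42*(-34700/501) = -485800/167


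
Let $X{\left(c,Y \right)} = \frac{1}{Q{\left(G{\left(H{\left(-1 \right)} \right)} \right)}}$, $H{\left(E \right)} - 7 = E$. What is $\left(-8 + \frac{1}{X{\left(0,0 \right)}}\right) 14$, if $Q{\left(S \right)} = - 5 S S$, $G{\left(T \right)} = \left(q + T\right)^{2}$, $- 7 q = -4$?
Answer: $- \frac{44812976}{343} \approx -1.3065 \cdot 10^{5}$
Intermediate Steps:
$q = \frac{4}{7}$ ($q = \left(- \frac{1}{7}\right) \left(-4\right) = \frac{4}{7} \approx 0.57143$)
$H{\left(E \right)} = 7 + E$
$G{\left(T \right)} = \left(\frac{4}{7} + T\right)^{2}$
$Q{\left(S \right)} = - 5 S^{2}$
$X{\left(c,Y \right)} = - \frac{2401}{22387280}$ ($X{\left(c,Y \right)} = \frac{1}{\left(-5\right) \left(\frac{\left(4 + 7 \left(7 - 1\right)\right)^{2}}{49}\right)^{2}} = \frac{1}{\left(-5\right) \left(\frac{\left(4 + 7 \cdot 6\right)^{2}}{49}\right)^{2}} = \frac{1}{\left(-5\right) \left(\frac{\left(4 + 42\right)^{2}}{49}\right)^{2}} = \frac{1}{\left(-5\right) \left(\frac{46^{2}}{49}\right)^{2}} = \frac{1}{\left(-5\right) \left(\frac{1}{49} \cdot 2116\right)^{2}} = \frac{1}{\left(-5\right) \left(\frac{2116}{49}\right)^{2}} = \frac{1}{\left(-5\right) \frac{4477456}{2401}} = \frac{1}{- \frac{22387280}{2401}} = - \frac{2401}{22387280}$)
$\left(-8 + \frac{1}{X{\left(0,0 \right)}}\right) 14 = \left(-8 + \frac{1}{- \frac{2401}{22387280}}\right) 14 = \left(-8 - \frac{22387280}{2401}\right) 14 = \left(- \frac{22406488}{2401}\right) 14 = - \frac{44812976}{343}$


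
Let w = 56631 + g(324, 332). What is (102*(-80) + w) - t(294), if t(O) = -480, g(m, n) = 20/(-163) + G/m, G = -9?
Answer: 287243585/5868 ≈ 48951.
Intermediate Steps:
g(m, n) = -20/163 - 9/m (g(m, n) = 20/(-163) - 9/m = 20*(-1/163) - 9/m = -20/163 - 9/m)
w = 332309825/5868 (w = 56631 + (-20/163 - 9/324) = 56631 + (-20/163 - 9*1/324) = 56631 + (-20/163 - 1/36) = 56631 - 883/5868 = 332309825/5868 ≈ 56631.)
(102*(-80) + w) - t(294) = (102*(-80) + 332309825/5868) - 1*(-480) = (-8160 + 332309825/5868) + 480 = 284426945/5868 + 480 = 287243585/5868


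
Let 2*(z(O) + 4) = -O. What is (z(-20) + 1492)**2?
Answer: 2244004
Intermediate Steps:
z(O) = -4 - O/2 (z(O) = -4 + (-O)/2 = -4 - O/2)
(z(-20) + 1492)**2 = ((-4 - 1/2*(-20)) + 1492)**2 = ((-4 + 10) + 1492)**2 = (6 + 1492)**2 = 1498**2 = 2244004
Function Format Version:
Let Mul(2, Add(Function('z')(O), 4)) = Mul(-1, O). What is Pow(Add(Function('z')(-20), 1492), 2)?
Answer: 2244004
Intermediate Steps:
Function('z')(O) = Add(-4, Mul(Rational(-1, 2), O)) (Function('z')(O) = Add(-4, Mul(Rational(1, 2), Mul(-1, O))) = Add(-4, Mul(Rational(-1, 2), O)))
Pow(Add(Function('z')(-20), 1492), 2) = Pow(Add(Add(-4, Mul(Rational(-1, 2), -20)), 1492), 2) = Pow(Add(Add(-4, 10), 1492), 2) = Pow(Add(6, 1492), 2) = Pow(1498, 2) = 2244004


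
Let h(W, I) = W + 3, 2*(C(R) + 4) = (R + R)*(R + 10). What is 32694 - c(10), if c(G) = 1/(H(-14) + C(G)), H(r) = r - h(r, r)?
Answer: 6309941/193 ≈ 32694.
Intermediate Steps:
C(R) = -4 + R*(10 + R) (C(R) = -4 + ((R + R)*(R + 10))/2 = -4 + ((2*R)*(10 + R))/2 = -4 + (2*R*(10 + R))/2 = -4 + R*(10 + R))
h(W, I) = 3 + W
H(r) = -3 (H(r) = r - (3 + r) = r + (-3 - r) = -3)
c(G) = 1/(-7 + G**2 + 10*G) (c(G) = 1/(-3 + (-4 + G**2 + 10*G)) = 1/(-7 + G**2 + 10*G))
32694 - c(10) = 32694 - 1/(-7 + 10**2 + 10*10) = 32694 - 1/(-7 + 100 + 100) = 32694 - 1/193 = 6309941/193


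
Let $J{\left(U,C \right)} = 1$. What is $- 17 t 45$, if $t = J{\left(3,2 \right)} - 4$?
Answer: $2295$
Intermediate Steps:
$t = -3$ ($t = 1 - 4 = -3$)
$- 17 t 45 = \left(-17\right) \left(-3\right) 45 = 51 \cdot 45 = 2295$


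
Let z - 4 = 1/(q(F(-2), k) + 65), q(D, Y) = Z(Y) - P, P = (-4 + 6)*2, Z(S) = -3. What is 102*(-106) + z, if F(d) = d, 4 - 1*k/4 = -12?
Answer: -626863/58 ≈ -10808.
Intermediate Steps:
k = 64 (k = 16 - 4*(-12) = 16 + 48 = 64)
P = 4 (P = 2*2 = 4)
q(D, Y) = -7 (q(D, Y) = -3 - 1*4 = -3 - 4 = -7)
z = 233/58 (z = 4 + 1/(-7 + 65) = 4 + 1/58 = 233/58 ≈ 4.0172)
102*(-106) + z = 102*(-106) + 233/58 = -10812 + 233/58 = -626863/58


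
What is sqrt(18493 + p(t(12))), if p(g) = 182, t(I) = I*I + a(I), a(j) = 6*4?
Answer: 15*sqrt(83) ≈ 136.66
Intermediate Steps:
a(j) = 24
t(I) = 24 + I**2 (t(I) = I*I + 24 = I**2 + 24 = 24 + I**2)
sqrt(18493 + p(t(12))) = sqrt(18493 + 182) = sqrt(18675) = 15*sqrt(83)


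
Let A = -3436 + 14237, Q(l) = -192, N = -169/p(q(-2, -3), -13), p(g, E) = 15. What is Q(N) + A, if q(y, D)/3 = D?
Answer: 10609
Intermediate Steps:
q(y, D) = 3*D
N = -169/15 ≈ -11.267
A = 10801
Q(N) + A = -192 + 10801 = 10609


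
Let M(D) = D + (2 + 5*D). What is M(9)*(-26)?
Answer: -1456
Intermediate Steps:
M(D) = 2 + 6*D
M(9)*(-26) = (2 + 6*9)*(-26) = (2 + 54)*(-26) = 56*(-26) = -1456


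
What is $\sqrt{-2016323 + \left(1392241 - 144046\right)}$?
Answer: $8 i \sqrt{12002} \approx 876.43 i$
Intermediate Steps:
$\sqrt{-2016323 + \left(1392241 - 144046\right)} = \sqrt{-2016323 + 1248195} = \sqrt{-768128} = 8 i \sqrt{12002}$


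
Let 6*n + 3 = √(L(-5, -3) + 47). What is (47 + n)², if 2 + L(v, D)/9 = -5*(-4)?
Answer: (279 + √209)²/36 ≈ 2392.1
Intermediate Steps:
L(v, D) = 162 (L(v, D) = -18 + 9*(-5*(-4)) = -18 + 9*20 = -18 + 180 = 162)
n = -½ + √209/6 (n = -½ + √(162 + 47)/6 = -½ + √209/6 ≈ 1.9095)
(47 + n)² = (47 + (-½ + √209/6))² = (93/2 + √209/6)²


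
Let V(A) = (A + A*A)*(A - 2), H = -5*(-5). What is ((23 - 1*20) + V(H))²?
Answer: 223592209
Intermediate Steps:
H = 25
V(A) = (-2 + A)*(A + A²) (V(A) = (A + A²)*(-2 + A) = (-2 + A)*(A + A²))
((23 - 1*20) + V(H))² = ((23 - 1*20) + 25*(-2 + 25² - 1*25))² = ((23 - 20) + 25*(-2 + 625 - 25))² = (3 + 25*598)² = (3 + 14950)² = 14953² = 223592209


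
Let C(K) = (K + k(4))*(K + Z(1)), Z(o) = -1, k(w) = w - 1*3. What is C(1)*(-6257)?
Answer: 0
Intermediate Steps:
k(w) = -3 + w (k(w) = w - 3 = -3 + w)
C(K) = (1 + K)*(-1 + K) (C(K) = (K + (-3 + 4))*(K - 1) = (K + 1)*(-1 + K) = (1 + K)*(-1 + K))
C(1)*(-6257) = (-1 + 1**2)*(-6257) = (-1 + 1)*(-6257) = 0*(-6257) = 0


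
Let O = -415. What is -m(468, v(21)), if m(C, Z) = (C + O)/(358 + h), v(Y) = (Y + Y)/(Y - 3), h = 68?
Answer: -53/426 ≈ -0.12441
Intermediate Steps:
v(Y) = 2*Y/(-3 + Y) (v(Y) = (2*Y)/(-3 + Y) = 2*Y/(-3 + Y))
m(C, Z) = -415/426 + C/426 (m(C, Z) = (C - 415)/(358 + 68) = (-415 + C)/426 = (-415 + C)*(1/426) = -415/426 + C/426)
-m(468, v(21)) = -(-415/426 + (1/426)*468) = -(-415/426 + 78/71) = -1*53/426 = -53/426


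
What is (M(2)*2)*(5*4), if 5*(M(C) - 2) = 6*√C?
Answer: 80 + 48*√2 ≈ 147.88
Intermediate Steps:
M(C) = 2 + 6*√C/5 (M(C) = 2 + (6*√C)/5 = 2 + 6*√C/5)
(M(2)*2)*(5*4) = ((2 + 6*√2/5)*2)*(5*4) = (4 + 12*√2/5)*20 = 80 + 48*√2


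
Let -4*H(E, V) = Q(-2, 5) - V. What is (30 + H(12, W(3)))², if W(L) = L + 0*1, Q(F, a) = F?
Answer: 15625/16 ≈ 976.56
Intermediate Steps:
W(L) = L (W(L) = L + 0 = L)
H(E, V) = ½ + V/4 (H(E, V) = -(-2 - V)/4 = ½ + V/4)
(30 + H(12, W(3)))² = (30 + (½ + (¼)*3))² = (30 + (½ + ¾))² = (30 + 5/4)² = (125/4)² = 15625/16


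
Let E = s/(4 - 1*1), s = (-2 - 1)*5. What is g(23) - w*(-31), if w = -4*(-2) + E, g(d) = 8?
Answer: 101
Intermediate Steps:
s = -15 (s = -3*5 = -15)
E = -5 (E = -15/(4 - 1*1) = -15/(4 - 1) = -15/3 = -15*1/3 = -5)
w = 3 (w = -4*(-2) - 5 = 8 - 5 = 3)
g(23) - w*(-31) = 8 - 3*(-31) = 8 - 1*(-93) = 8 + 93 = 101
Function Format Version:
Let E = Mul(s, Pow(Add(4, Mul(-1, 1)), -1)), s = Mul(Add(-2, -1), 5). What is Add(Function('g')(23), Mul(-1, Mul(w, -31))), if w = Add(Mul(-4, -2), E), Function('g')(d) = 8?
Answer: 101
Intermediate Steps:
s = -15 (s = Mul(-3, 5) = -15)
E = -5 (E = Mul(-15, Pow(Add(4, Mul(-1, 1)), -1)) = Mul(-15, Pow(Add(4, -1), -1)) = Mul(-15, Pow(3, -1)) = Mul(-15, Rational(1, 3)) = -5)
w = 3 (w = Add(Mul(-4, -2), -5) = Add(8, -5) = 3)
Add(Function('g')(23), Mul(-1, Mul(w, -31))) = Add(8, Mul(-1, Mul(3, -31))) = Add(8, Mul(-1, -93)) = Add(8, 93) = 101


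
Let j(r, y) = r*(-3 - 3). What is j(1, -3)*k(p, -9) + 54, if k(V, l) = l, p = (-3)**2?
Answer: 108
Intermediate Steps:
p = 9
j(r, y) = -6*r (j(r, y) = r*(-6) = -6*r)
j(1, -3)*k(p, -9) + 54 = -6*1*(-9) + 54 = -6*(-9) + 54 = 54 + 54 = 108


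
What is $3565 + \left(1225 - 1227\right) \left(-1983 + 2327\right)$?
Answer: $2877$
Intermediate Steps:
$3565 + \left(1225 - 1227\right) \left(-1983 + 2327\right) = 3565 - 688 = 2877$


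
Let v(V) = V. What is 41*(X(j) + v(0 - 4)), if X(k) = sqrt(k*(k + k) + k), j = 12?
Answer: -164 + 410*sqrt(3) ≈ 546.14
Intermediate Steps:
X(k) = sqrt(k + 2*k**2) (X(k) = sqrt(k*(2*k) + k) = sqrt(2*k**2 + k) = sqrt(k + 2*k**2))
41*(X(j) + v(0 - 4)) = 41*(sqrt(12*(1 + 2*12)) + (0 - 4)) = 41*(sqrt(12*(1 + 24)) - 4) = 41*(sqrt(12*25) - 4) = 41*(sqrt(300) - 4) = 41*(10*sqrt(3) - 4) = 41*(-4 + 10*sqrt(3)) = -164 + 410*sqrt(3)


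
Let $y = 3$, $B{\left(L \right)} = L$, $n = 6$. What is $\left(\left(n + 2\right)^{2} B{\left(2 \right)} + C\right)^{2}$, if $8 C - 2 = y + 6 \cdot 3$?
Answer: $\frac{1096209}{64} \approx 17128.0$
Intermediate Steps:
$C = \frac{23}{8}$ ($C = \frac{1}{4} + \frac{3 + 6 \cdot 3}{8} = \frac{1}{4} + \frac{3 + 18}{8} = \frac{1}{4} + \frac{1}{8} \cdot 21 = \frac{1}{4} + \frac{21}{8} = \frac{23}{8} \approx 2.875$)
$\left(\left(n + 2\right)^{2} B{\left(2 \right)} + C\right)^{2} = \left(\left(6 + 2\right)^{2} \cdot 2 + \frac{23}{8}\right)^{2} = \left(8^{2} \cdot 2 + \frac{23}{8}\right)^{2} = \left(64 \cdot 2 + \frac{23}{8}\right)^{2} = \left(128 + \frac{23}{8}\right)^{2} = \left(\frac{1047}{8}\right)^{2} = \frac{1096209}{64}$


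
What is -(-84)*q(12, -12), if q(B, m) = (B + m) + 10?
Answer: 840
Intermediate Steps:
q(B, m) = 10 + B + m
-(-84)*q(12, -12) = -(-84)*(10 + 12 - 12) = -(-84)*10 = -84*(-10) = 840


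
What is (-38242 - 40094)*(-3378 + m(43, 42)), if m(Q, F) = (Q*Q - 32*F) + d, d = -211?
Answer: 241588224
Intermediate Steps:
m(Q, F) = -211 + Q² - 32*F (m(Q, F) = (Q*Q - 32*F) - 211 = (Q² - 32*F) - 211 = -211 + Q² - 32*F)
(-38242 - 40094)*(-3378 + m(43, 42)) = (-38242 - 40094)*(-3378 + (-211 + 43² - 32*42)) = -78336*(-3378 + (-211 + 1849 - 1344)) = -78336*(-3378 + 294) = -78336*(-3084) = 241588224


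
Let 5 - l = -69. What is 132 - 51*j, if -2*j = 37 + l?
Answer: 5925/2 ≈ 2962.5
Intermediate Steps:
l = 74 (l = 5 - 1*(-69) = 5 + 69 = 74)
j = -111/2 (j = -(37 + 74)/2 = -½*111 = -111/2 ≈ -55.500)
132 - 51*j = 132 - 51*(-111/2) = 132 + 5661/2 = 5925/2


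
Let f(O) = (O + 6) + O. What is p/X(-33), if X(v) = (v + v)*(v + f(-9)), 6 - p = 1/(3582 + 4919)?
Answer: 10201/5049594 ≈ 0.0020202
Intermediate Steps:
f(O) = 6 + 2*O (f(O) = (6 + O) + O = 6 + 2*O)
p = 51005/8501 (p = 6 - 1/(3582 + 4919) = 6 - 1/8501 = 51005/8501 ≈ 5.9999)
X(v) = 2*v*(-12 + v) (X(v) = (v + v)*(v + (6 + 2*(-9))) = (2*v)*(v + (6 - 18)) = (2*v)*(v - 12) = (2*v)*(-12 + v) = 2*v*(-12 + v))
p/X(-33) = 51005/(8501*((2*(-33)*(-12 - 33)))) = 51005/(8501*((2*(-33)*(-45)))) = (51005/8501)/2970 = (51005/8501)*(1/2970) = 10201/5049594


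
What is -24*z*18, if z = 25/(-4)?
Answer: 2700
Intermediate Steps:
z = -25/4 (z = 25*(-1/4) = -25/4 ≈ -6.2500)
-24*z*18 = -24*(-25/4)*18 = 150*18 = 2700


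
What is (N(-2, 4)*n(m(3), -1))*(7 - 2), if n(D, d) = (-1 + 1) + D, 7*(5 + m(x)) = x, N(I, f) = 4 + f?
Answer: -1280/7 ≈ -182.86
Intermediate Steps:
m(x) = -5 + x/7
n(D, d) = D (n(D, d) = 0 + D = D)
(N(-2, 4)*n(m(3), -1))*(7 - 2) = ((4 + 4)*(-5 + (⅐)*3))*(7 - 2) = (8*(-5 + 3/7))*5 = (8*(-32/7))*5 = -256/7*5 = -1280/7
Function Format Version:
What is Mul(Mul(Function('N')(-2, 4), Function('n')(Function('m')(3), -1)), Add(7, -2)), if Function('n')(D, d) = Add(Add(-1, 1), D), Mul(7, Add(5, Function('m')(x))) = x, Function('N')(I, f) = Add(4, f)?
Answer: Rational(-1280, 7) ≈ -182.86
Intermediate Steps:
Function('m')(x) = Add(-5, Mul(Rational(1, 7), x))
Function('n')(D, d) = D (Function('n')(D, d) = Add(0, D) = D)
Mul(Mul(Function('N')(-2, 4), Function('n')(Function('m')(3), -1)), Add(7, -2)) = Mul(Mul(Add(4, 4), Add(-5, Mul(Rational(1, 7), 3))), Add(7, -2)) = Mul(Mul(8, Add(-5, Rational(3, 7))), 5) = Mul(Mul(8, Rational(-32, 7)), 5) = Mul(Rational(-256, 7), 5) = Rational(-1280, 7)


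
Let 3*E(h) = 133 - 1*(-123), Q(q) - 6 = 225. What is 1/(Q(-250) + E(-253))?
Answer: 3/949 ≈ 0.0031612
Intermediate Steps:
Q(q) = 231 (Q(q) = 6 + 225 = 231)
E(h) = 256/3 (E(h) = (133 - 1*(-123))/3 = (133 + 123)/3 = (⅓)*256 = 256/3)
1/(Q(-250) + E(-253)) = 1/(231 + 256/3) = 1/(949/3) = 3/949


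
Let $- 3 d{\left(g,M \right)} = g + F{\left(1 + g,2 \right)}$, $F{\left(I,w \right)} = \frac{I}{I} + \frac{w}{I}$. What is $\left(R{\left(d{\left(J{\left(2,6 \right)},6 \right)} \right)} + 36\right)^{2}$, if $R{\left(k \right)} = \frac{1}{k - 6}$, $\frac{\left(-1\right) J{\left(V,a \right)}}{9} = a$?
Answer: $\frac{498941569}{383161} \approx 1302.2$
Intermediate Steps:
$J{\left(V,a \right)} = - 9 a$
$F{\left(I,w \right)} = 1 + \frac{w}{I}$
$d{\left(g,M \right)} = - \frac{g}{3} - \frac{3 + g}{3 \left(1 + g\right)}$ ($d{\left(g,M \right)} = - \frac{g + \frac{\left(1 + g\right) + 2}{1 + g}}{3} = - \frac{g + \frac{3 + g}{1 + g}}{3} = - \frac{g}{3} - \frac{3 + g}{3 \left(1 + g\right)}$)
$R{\left(k \right)} = \frac{1}{-6 + k}$
$\left(R{\left(d{\left(J{\left(2,6 \right)},6 \right)} \right)} + 36\right)^{2} = \left(\frac{1}{-6 + \frac{-3 - \left(-9\right) 6 - \left(-9\right) 6 \left(1 - 54\right)}{3 \left(1 - 54\right)}} + 36\right)^{2} = \left(\frac{1}{-6 + \frac{-3 - -54 - - 54 \left(1 - 54\right)}{3 \left(1 - 54\right)}} + 36\right)^{2} = \left(\frac{1}{-6 + \frac{-3 + 54 - \left(-54\right) \left(-53\right)}{3 \left(-53\right)}} + 36\right)^{2} = \left(\frac{1}{-6 + \frac{1}{3} \left(- \frac{1}{53}\right) \left(-3 + 54 - 2862\right)} + 36\right)^{2} = \left(\frac{1}{-6 + \frac{1}{3} \left(- \frac{1}{53}\right) \left(-2811\right)} + 36\right)^{2} = \left(\frac{1}{-6 + \frac{937}{53}} + 36\right)^{2} = \left(\frac{1}{\frac{619}{53}} + 36\right)^{2} = \left(\frac{53}{619} + 36\right)^{2} = \left(\frac{22337}{619}\right)^{2} = \frac{498941569}{383161}$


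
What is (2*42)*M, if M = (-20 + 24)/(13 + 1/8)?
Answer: 128/5 ≈ 25.600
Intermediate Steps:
M = 32/105 (M = 4/(13 + 1/8) = 4/(105/8) = 4*(8/105) = 32/105 ≈ 0.30476)
(2*42)*M = (2*42)*(32/105) = 84*(32/105) = 128/5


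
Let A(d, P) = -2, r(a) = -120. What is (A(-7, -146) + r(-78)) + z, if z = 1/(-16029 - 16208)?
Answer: -3932915/32237 ≈ -122.00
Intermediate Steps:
z = -1/32237 (z = 1/(-32237) = -1/32237 ≈ -3.1020e-5)
(A(-7, -146) + r(-78)) + z = (-2 - 120) - 1/32237 = -122 - 1/32237 = -3932915/32237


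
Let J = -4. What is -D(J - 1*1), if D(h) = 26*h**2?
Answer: -650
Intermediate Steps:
-D(J - 1*1) = -26*(-4 - 1*1)**2 = -26*(-4 - 1)**2 = -26*(-5)**2 = -26*25 = -1*650 = -650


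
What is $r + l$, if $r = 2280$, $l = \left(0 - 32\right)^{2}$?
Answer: $3304$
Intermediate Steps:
$l = 1024$ ($l = \left(-32\right)^{2} = 1024$)
$r + l = 2280 + 1024 = 3304$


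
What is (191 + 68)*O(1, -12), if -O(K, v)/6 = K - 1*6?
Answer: 7770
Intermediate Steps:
O(K, v) = 36 - 6*K (O(K, v) = -6*(K - 1*6) = -6*(K - 6) = -6*(-6 + K) = 36 - 6*K)
(191 + 68)*O(1, -12) = (191 + 68)*(36 - 6*1) = 259*(36 - 6) = 259*30 = 7770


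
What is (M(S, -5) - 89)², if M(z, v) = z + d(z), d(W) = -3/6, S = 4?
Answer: 29241/4 ≈ 7310.3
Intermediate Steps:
d(W) = -½ (d(W) = -3*⅙ = -½)
M(z, v) = -½ + z (M(z, v) = z - ½ = -½ + z)
(M(S, -5) - 89)² = ((-½ + 4) - 89)² = (7/2 - 89)² = (-171/2)² = 29241/4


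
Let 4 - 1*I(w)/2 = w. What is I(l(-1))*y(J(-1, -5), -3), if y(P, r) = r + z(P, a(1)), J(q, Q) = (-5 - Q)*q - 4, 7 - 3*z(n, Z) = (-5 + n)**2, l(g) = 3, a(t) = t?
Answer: -166/3 ≈ -55.333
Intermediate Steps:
I(w) = 8 - 2*w
z(n, Z) = 7/3 - (-5 + n)**2/3
J(q, Q) = -4 + q*(-5 - Q) (J(q, Q) = q*(-5 - Q) - 4 = -4 + q*(-5 - Q))
y(P, r) = 7/3 + r - (-5 + P)**2/3 (y(P, r) = r + (7/3 - (-5 + P)**2/3) = 7/3 + r - (-5 + P)**2/3)
I(l(-1))*y(J(-1, -5), -3) = (8 - 2*3)*(7/3 - 3 - (-5 + (-4 - 5*(-1) - 1*(-5)*(-1)))**2/3) = (8 - 6)*(7/3 - 3 - (-5 + (-4 + 5 - 5))**2/3) = 2*(7/3 - 3 - (-5 - 4)**2/3) = 2*(7/3 - 3 - 1/3*(-9)**2) = 2*(7/3 - 3 - 1/3*81) = 2*(7/3 - 3 - 27) = 2*(-83/3) = -166/3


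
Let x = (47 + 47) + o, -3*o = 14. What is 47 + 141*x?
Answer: 12643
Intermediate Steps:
o = -14/3 (o = -1/3*14 = -14/3 ≈ -4.6667)
x = 268/3 (x = (47 + 47) - 14/3 = 94 - 14/3 = 268/3 ≈ 89.333)
47 + 141*x = 47 + 141*(268/3) = 47 + 12596 = 12643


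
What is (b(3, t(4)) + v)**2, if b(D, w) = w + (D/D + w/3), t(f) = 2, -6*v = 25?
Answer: 1/4 ≈ 0.25000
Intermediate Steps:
v = -25/6 (v = -1/6*25 = -25/6 ≈ -4.1667)
b(D, w) = 1 + 4*w/3 (b(D, w) = w + (1 + w*(1/3)) = w + (1 + w/3) = 1 + 4*w/3)
(b(3, t(4)) + v)**2 = ((1 + (4/3)*2) - 25/6)**2 = ((1 + 8/3) - 25/6)**2 = (11/3 - 25/6)**2 = (-1/2)**2 = 1/4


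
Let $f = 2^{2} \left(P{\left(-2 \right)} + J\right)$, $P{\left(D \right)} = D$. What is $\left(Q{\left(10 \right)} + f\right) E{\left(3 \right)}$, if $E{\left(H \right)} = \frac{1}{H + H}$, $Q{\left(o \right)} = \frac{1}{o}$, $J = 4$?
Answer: $\frac{27}{20} \approx 1.35$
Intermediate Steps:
$E{\left(H \right)} = \frac{1}{2 H}$
$f = 8$ ($f = 2^{2} \left(-2 + 4\right) = 4 \cdot 2 = 8$)
$\left(Q{\left(10 \right)} + f\right) E{\left(3 \right)} = \left(\frac{1}{10} + 8\right) \frac{1}{2 \cdot 3} = \left(\frac{1}{10} + 8\right) \frac{1}{2} \cdot \frac{1}{3} = \frac{81}{10} \cdot \frac{1}{6} = \frac{27}{20}$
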